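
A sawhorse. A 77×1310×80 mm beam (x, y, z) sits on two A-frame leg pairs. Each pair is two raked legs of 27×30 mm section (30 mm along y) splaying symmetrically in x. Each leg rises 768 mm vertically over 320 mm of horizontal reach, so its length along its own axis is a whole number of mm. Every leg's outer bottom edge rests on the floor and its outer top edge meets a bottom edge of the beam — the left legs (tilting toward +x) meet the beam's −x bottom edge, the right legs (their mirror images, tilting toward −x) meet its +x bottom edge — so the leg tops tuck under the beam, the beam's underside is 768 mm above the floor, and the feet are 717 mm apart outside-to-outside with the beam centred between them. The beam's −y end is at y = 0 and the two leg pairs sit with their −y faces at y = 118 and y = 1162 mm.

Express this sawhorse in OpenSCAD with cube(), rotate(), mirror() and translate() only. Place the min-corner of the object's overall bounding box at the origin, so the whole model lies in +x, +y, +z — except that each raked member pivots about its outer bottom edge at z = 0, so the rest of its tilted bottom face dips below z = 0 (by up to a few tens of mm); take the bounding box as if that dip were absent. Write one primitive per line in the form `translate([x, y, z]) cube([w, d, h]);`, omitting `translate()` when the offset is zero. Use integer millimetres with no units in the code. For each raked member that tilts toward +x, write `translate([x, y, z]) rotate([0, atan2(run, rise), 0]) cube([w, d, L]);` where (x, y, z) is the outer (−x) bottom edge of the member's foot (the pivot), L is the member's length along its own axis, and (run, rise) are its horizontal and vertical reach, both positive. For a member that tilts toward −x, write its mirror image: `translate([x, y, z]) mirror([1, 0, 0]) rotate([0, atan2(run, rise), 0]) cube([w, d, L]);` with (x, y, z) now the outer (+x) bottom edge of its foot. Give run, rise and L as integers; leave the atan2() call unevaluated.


// leg length = √(320² + 768²) = 832
// right-leg outer foot x = 2·320 + 77 = 717
// beam min-corner = (320, 0, 768)
translate([320, 0, 768]) cube([77, 1310, 80]);
translate([0, 118, 0]) rotate([0, atan2(320, 768), 0]) cube([27, 30, 832]);
translate([717, 118, 0]) mirror([1, 0, 0]) rotate([0, atan2(320, 768), 0]) cube([27, 30, 832]);
translate([0, 1162, 0]) rotate([0, atan2(320, 768), 0]) cube([27, 30, 832]);
translate([717, 1162, 0]) mirror([1, 0, 0]) rotate([0, atan2(320, 768), 0]) cube([27, 30, 832]);


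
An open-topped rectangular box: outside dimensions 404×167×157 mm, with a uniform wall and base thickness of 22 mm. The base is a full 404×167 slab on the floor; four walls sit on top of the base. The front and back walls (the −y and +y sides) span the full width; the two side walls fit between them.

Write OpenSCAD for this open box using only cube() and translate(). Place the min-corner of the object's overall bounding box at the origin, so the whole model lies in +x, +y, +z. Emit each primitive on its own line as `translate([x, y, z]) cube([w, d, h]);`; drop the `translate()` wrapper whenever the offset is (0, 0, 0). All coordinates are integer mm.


cube([404, 167, 22]);
translate([0, 0, 22]) cube([404, 22, 135]);
translate([0, 145, 22]) cube([404, 22, 135]);
translate([0, 22, 22]) cube([22, 123, 135]);
translate([382, 22, 22]) cube([22, 123, 135]);


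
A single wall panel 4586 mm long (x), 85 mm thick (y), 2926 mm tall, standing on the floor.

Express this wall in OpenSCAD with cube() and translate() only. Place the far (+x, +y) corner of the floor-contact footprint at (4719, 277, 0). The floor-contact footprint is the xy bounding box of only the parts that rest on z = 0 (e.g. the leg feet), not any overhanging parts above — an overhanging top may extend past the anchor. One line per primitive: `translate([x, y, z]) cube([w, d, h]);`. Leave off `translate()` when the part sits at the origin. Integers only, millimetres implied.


translate([133, 192, 0]) cube([4586, 85, 2926]);


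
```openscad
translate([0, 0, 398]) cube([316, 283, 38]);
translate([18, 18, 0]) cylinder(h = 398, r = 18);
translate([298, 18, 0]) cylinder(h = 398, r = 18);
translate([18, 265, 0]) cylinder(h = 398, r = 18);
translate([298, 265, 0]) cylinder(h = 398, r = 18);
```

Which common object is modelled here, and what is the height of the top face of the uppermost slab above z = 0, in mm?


A stool. The seat height is 436 mm.

A 316×283×38 slab at z = 398 on four corner cylinders — a stool. The seat top is 398 + 38 = 436 mm.


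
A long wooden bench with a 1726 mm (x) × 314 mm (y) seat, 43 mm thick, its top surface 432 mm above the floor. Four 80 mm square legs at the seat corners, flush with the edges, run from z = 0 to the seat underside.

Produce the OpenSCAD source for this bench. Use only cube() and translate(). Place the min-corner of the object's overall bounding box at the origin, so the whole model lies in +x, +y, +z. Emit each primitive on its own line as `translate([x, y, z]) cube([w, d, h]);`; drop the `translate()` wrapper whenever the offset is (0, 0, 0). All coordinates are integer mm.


translate([0, 0, 389]) cube([1726, 314, 43]);
cube([80, 80, 389]);
translate([0, 234, 0]) cube([80, 80, 389]);
translate([1646, 0, 0]) cube([80, 80, 389]);
translate([1646, 234, 0]) cube([80, 80, 389]);


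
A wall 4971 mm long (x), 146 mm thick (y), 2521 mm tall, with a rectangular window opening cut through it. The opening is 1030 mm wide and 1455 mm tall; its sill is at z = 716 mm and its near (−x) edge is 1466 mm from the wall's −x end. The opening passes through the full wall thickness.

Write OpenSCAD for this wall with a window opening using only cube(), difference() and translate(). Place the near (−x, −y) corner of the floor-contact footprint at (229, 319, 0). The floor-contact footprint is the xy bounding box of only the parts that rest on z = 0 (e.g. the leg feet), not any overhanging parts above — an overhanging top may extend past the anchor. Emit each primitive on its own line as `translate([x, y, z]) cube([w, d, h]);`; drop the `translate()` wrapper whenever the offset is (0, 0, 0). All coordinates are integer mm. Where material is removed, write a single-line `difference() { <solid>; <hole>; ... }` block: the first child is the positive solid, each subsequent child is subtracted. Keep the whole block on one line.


difference() { translate([229, 319, 0]) cube([4971, 146, 2521]); translate([1695, 319, 716]) cube([1030, 146, 1455]); }


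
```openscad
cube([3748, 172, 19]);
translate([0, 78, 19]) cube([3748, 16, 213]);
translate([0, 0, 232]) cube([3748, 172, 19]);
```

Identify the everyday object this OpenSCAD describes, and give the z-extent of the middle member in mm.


An I-beam. The web height is 213 mm.

Two wide flanges with a thin centred web — an I-beam. Overall 251 mm minus two 19 mm flanges gives a web of 251 − 2·19 = 213 mm.


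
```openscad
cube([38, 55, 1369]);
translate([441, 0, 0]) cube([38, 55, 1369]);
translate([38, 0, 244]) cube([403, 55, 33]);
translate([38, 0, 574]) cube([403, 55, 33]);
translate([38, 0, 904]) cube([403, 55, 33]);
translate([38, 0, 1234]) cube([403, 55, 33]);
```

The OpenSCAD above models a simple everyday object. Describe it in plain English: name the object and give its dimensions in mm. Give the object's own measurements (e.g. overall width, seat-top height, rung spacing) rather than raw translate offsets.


A straight ladder. Two 38×55 mm vertical rails, 1369 mm tall, stand 479 mm apart (outside-to-outside) with their front faces coplanar on the −y side. 4 rungs, each 55 mm deep and 33 mm tall, span between the inner faces of the rails, front faces flush with the rails. The lowest rung's underside is at z = 244 mm and rungs are spaced 330 mm apart (underside to underside).


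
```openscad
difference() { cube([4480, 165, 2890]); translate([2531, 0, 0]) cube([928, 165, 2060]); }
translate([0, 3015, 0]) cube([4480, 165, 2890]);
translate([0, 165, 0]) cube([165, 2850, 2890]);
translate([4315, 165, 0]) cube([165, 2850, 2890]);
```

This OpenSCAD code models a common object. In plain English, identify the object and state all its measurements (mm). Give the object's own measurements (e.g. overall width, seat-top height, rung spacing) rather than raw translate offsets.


A single room: four walls, each 2890 mm tall and 165 mm thick, enclosing an outside footprint 4480×3180 mm (x × y), no floor or roof. The front and back walls (−y and +y sides) run the full x-width; the side walls fit between their inner faces. A door opening 928 mm wide and 2060 mm tall is cut through the front wall from the floor up, its −x edge 2531 mm from the wall's −x end.


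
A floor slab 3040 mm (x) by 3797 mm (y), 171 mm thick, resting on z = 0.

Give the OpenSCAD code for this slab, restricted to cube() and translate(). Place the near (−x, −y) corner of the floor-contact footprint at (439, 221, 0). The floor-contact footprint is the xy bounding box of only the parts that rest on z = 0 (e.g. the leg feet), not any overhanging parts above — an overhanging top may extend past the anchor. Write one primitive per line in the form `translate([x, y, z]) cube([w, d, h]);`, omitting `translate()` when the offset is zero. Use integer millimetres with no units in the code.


translate([439, 221, 0]) cube([3040, 3797, 171]);


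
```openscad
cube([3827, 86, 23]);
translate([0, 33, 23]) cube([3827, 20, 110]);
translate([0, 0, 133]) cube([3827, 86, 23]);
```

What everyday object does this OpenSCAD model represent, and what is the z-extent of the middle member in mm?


An I-beam. The web height is 110 mm.

Two wide flanges with a thin centred web — an I-beam. Overall 156 mm minus two 23 mm flanges gives a web of 156 − 2·23 = 110 mm.


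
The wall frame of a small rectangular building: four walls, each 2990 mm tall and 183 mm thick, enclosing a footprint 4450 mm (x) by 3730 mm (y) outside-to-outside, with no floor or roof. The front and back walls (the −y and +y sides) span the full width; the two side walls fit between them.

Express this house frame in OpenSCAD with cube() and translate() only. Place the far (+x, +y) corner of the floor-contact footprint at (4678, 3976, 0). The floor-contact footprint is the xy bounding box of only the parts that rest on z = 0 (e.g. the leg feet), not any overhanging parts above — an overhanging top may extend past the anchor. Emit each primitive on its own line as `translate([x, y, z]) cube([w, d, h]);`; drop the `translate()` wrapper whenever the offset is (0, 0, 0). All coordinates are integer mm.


translate([228, 246, 0]) cube([4450, 183, 2990]);
translate([228, 3793, 0]) cube([4450, 183, 2990]);
translate([228, 429, 0]) cube([183, 3364, 2990]);
translate([4495, 429, 0]) cube([183, 3364, 2990]);


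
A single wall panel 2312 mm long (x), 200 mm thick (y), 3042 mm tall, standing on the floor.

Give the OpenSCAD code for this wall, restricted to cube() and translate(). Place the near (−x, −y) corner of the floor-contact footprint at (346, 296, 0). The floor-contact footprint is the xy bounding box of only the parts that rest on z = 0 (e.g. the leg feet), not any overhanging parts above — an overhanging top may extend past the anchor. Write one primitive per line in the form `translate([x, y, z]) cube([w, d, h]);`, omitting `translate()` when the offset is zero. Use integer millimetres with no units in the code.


translate([346, 296, 0]) cube([2312, 200, 3042]);


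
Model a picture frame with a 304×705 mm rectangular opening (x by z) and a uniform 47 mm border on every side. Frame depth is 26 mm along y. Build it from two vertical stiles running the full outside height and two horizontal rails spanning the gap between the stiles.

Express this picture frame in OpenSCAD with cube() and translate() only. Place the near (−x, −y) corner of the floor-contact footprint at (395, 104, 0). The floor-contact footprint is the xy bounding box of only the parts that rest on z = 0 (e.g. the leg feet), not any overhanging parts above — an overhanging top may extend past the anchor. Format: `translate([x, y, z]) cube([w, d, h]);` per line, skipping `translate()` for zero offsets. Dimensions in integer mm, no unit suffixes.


translate([395, 104, 0]) cube([47, 26, 799]);
translate([746, 104, 0]) cube([47, 26, 799]);
translate([442, 104, 0]) cube([304, 26, 47]);
translate([442, 104, 752]) cube([304, 26, 47]);


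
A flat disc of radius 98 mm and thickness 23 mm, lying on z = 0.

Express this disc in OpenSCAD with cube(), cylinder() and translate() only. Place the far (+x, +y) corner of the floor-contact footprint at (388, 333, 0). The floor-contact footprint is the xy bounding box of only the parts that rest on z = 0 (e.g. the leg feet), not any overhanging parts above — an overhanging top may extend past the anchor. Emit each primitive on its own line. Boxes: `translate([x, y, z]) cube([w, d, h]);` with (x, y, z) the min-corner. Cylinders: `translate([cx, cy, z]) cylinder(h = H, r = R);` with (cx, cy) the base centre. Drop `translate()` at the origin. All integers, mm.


translate([290, 235, 0]) cylinder(h = 23, r = 98);


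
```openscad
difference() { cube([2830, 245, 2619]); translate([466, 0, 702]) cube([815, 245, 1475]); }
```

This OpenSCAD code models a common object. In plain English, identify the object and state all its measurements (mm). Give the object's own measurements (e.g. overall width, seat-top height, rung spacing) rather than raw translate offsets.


A wall 2830 mm long (x), 245 mm thick (y), 2619 mm tall, with a rectangular window opening cut through it. The opening is 815 mm wide and 1475 mm tall; its sill is at z = 702 mm and its near (−x) edge is 466 mm from the wall's −x end. The opening passes through the full wall thickness.


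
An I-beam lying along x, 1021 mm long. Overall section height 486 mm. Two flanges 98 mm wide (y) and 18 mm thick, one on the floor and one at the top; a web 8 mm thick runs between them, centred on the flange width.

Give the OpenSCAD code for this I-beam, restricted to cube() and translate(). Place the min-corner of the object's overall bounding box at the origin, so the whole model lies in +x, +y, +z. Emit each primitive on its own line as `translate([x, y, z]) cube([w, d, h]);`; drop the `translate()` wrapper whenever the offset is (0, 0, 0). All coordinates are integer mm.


cube([1021, 98, 18]);
translate([0, 45, 18]) cube([1021, 8, 450]);
translate([0, 0, 468]) cube([1021, 98, 18]);


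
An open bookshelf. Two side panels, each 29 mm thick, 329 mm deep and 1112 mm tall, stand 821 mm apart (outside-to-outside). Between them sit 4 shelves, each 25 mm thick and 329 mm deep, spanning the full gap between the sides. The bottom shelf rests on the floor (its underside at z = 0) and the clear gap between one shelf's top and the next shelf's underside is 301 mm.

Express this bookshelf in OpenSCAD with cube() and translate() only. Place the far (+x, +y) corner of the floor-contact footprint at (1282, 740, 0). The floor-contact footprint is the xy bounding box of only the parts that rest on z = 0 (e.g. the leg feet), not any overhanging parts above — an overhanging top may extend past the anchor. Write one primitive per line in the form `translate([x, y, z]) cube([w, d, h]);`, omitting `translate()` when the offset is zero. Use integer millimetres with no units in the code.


translate([461, 411, 0]) cube([29, 329, 1112]);
translate([1253, 411, 0]) cube([29, 329, 1112]);
translate([490, 411, 0]) cube([763, 329, 25]);
translate([490, 411, 326]) cube([763, 329, 25]);
translate([490, 411, 652]) cube([763, 329, 25]);
translate([490, 411, 978]) cube([763, 329, 25]);


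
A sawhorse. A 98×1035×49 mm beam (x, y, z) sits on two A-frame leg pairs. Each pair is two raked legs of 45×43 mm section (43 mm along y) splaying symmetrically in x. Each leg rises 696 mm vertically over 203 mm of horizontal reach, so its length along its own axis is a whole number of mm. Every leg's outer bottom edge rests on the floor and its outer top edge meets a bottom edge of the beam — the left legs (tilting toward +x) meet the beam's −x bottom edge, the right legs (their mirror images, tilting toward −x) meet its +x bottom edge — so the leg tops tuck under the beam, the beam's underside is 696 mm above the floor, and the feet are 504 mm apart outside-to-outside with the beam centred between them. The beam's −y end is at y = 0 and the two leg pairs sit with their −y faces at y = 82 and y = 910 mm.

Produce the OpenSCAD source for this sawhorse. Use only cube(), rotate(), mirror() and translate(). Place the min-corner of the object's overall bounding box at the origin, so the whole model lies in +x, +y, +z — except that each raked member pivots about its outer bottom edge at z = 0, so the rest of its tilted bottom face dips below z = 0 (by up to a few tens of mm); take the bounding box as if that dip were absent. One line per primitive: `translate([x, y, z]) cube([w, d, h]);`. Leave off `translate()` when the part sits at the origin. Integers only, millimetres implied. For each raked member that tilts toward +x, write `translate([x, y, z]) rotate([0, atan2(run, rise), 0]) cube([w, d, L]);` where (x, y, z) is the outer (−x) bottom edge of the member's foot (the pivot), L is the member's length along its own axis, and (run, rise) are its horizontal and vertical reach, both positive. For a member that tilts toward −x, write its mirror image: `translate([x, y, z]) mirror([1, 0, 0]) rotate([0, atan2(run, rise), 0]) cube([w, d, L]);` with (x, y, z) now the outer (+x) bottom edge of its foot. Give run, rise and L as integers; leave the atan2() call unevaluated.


// leg length = √(203² + 696²) = 725
// right-leg outer foot x = 2·203 + 98 = 504
// beam min-corner = (203, 0, 696)
translate([203, 0, 696]) cube([98, 1035, 49]);
translate([0, 82, 0]) rotate([0, atan2(203, 696), 0]) cube([45, 43, 725]);
translate([504, 82, 0]) mirror([1, 0, 0]) rotate([0, atan2(203, 696), 0]) cube([45, 43, 725]);
translate([0, 910, 0]) rotate([0, atan2(203, 696), 0]) cube([45, 43, 725]);
translate([504, 910, 0]) mirror([1, 0, 0]) rotate([0, atan2(203, 696), 0]) cube([45, 43, 725]);


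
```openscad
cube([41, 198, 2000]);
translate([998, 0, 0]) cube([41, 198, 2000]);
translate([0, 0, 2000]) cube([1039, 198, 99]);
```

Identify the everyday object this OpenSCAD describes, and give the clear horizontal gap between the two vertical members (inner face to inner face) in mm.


A door frame. The clear opening width is 957 mm.

Two 2000 mm tall posts with a header on top — a door frame. The left jamb is 41 mm wide at x = 0; the right jamb starts at x = 998. The clear opening is 998 − 41 = 957 mm.


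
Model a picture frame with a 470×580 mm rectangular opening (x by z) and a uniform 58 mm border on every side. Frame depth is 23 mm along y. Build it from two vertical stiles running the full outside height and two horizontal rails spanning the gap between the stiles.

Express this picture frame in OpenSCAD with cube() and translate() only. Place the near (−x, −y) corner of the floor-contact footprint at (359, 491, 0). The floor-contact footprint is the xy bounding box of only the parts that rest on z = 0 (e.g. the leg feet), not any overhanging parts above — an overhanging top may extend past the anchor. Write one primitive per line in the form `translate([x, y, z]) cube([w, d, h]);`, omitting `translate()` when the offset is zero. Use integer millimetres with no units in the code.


translate([359, 491, 0]) cube([58, 23, 696]);
translate([887, 491, 0]) cube([58, 23, 696]);
translate([417, 491, 0]) cube([470, 23, 58]);
translate([417, 491, 638]) cube([470, 23, 58]);


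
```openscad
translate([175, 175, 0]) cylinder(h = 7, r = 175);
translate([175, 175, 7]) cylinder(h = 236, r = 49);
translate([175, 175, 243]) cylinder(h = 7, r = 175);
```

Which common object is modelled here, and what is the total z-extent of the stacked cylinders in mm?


A spool. The overall height is 250 mm.

Three coaxial cylinders, large–small–large — a spool. Two 7 mm flanges and a 236 mm core give 7 + 236 + 7 = 250 mm.


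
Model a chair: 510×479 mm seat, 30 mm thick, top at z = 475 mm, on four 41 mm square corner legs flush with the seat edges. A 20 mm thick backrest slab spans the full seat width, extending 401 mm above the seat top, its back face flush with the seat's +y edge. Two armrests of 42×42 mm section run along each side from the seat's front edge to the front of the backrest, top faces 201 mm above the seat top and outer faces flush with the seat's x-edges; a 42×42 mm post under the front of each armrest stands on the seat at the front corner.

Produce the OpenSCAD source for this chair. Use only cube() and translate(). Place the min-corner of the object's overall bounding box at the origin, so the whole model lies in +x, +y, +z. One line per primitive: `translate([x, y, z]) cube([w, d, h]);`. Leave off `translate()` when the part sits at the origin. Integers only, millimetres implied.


translate([0, 0, 445]) cube([510, 479, 30]);
cube([41, 41, 445]);
translate([469, 0, 0]) cube([41, 41, 445]);
translate([0, 438, 0]) cube([41, 41, 445]);
translate([469, 438, 0]) cube([41, 41, 445]);
translate([0, 459, 475]) cube([510, 20, 401]);
translate([0, 0, 634]) cube([42, 459, 42]);
translate([468, 0, 634]) cube([42, 459, 42]);
translate([0, 0, 475]) cube([42, 42, 159]);
translate([468, 0, 475]) cube([42, 42, 159]);


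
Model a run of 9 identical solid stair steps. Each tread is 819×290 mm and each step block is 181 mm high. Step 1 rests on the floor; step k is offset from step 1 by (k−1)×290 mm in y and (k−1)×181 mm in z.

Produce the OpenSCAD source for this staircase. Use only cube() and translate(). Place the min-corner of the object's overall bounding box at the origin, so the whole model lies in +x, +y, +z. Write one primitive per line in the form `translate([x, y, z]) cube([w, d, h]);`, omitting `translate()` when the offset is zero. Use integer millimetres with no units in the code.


cube([819, 290, 181]);
translate([0, 290, 181]) cube([819, 290, 181]);
translate([0, 580, 362]) cube([819, 290, 181]);
translate([0, 870, 543]) cube([819, 290, 181]);
translate([0, 1160, 724]) cube([819, 290, 181]);
translate([0, 1450, 905]) cube([819, 290, 181]);
translate([0, 1740, 1086]) cube([819, 290, 181]);
translate([0, 2030, 1267]) cube([819, 290, 181]);
translate([0, 2320, 1448]) cube([819, 290, 181]);


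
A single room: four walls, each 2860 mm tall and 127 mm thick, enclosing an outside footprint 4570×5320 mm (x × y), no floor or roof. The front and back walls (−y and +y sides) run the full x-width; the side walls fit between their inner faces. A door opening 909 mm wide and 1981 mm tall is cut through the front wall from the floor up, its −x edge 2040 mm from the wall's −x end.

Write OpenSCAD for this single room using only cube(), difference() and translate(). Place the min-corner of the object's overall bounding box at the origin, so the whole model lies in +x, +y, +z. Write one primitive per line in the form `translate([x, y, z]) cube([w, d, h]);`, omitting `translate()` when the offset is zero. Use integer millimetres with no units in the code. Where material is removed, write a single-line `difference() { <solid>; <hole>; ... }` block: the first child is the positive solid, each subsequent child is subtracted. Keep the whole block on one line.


difference() { cube([4570, 127, 2860]); translate([2040, 0, 0]) cube([909, 127, 1981]); }
translate([0, 5193, 0]) cube([4570, 127, 2860]);
translate([0, 127, 0]) cube([127, 5066, 2860]);
translate([4443, 127, 0]) cube([127, 5066, 2860]);


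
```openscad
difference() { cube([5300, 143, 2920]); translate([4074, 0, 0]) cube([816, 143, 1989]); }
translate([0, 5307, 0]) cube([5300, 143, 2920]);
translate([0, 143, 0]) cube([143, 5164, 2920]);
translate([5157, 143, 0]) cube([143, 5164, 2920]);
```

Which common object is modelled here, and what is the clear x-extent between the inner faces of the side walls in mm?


A single room. The interior width is 5014 mm.

Four walls enclosing a rectangle with a door in the front wall — a room. Outside width 5300 minus two 143 mm walls gives 5014 mm.


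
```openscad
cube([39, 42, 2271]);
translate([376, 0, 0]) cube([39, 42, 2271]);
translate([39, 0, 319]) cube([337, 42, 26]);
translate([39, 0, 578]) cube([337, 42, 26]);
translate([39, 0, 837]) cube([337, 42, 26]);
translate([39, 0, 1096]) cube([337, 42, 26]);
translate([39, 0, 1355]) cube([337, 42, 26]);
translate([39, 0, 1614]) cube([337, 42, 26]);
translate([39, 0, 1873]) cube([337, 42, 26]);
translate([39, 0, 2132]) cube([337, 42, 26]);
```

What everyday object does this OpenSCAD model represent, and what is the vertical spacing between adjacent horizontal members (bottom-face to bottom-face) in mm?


A ladder. The rung spacing is 259 mm.

Two tall 39×42 posts with 8 short bars between them — a ladder. Adjacent rungs sit at z = 319 and z = 578, so the spacing is 578 − 319 = 259 mm.


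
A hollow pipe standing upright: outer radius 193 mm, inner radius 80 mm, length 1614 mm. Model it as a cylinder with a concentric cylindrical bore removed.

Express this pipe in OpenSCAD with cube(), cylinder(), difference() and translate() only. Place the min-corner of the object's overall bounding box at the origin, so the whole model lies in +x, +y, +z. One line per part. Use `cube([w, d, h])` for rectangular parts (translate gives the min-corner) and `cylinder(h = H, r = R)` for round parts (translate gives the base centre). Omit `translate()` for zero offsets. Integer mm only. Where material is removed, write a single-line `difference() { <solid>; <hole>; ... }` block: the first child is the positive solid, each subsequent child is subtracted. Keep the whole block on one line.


difference() { translate([193, 193, 0]) cylinder(h = 1614, r = 193); translate([193, 193, 0]) cylinder(h = 1614, r = 80); }


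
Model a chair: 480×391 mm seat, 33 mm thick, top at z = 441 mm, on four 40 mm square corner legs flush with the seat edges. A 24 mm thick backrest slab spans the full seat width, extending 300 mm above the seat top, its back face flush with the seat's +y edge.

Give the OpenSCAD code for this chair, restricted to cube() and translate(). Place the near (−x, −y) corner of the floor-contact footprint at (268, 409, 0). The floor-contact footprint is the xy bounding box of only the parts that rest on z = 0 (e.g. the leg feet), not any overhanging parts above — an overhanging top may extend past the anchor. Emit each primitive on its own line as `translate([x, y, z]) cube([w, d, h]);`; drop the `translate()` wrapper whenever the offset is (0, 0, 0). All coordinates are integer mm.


translate([268, 409, 408]) cube([480, 391, 33]);
translate([268, 409, 0]) cube([40, 40, 408]);
translate([708, 409, 0]) cube([40, 40, 408]);
translate([268, 760, 0]) cube([40, 40, 408]);
translate([708, 760, 0]) cube([40, 40, 408]);
translate([268, 776, 441]) cube([480, 24, 300]);


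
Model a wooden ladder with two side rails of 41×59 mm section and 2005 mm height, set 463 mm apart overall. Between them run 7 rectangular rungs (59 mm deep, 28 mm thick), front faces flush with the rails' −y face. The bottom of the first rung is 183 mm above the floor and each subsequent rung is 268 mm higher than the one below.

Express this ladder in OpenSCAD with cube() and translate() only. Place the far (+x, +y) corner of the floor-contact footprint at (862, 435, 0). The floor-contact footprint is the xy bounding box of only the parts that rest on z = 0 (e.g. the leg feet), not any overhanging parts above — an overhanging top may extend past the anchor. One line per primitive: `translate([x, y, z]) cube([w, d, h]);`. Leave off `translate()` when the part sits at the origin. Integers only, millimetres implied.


translate([399, 376, 0]) cube([41, 59, 2005]);
translate([821, 376, 0]) cube([41, 59, 2005]);
translate([440, 376, 183]) cube([381, 59, 28]);
translate([440, 376, 451]) cube([381, 59, 28]);
translate([440, 376, 719]) cube([381, 59, 28]);
translate([440, 376, 987]) cube([381, 59, 28]);
translate([440, 376, 1255]) cube([381, 59, 28]);
translate([440, 376, 1523]) cube([381, 59, 28]);
translate([440, 376, 1791]) cube([381, 59, 28]);


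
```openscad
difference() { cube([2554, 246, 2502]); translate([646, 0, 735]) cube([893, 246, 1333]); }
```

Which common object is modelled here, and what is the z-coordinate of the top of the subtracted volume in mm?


A wall with a window opening. The window head height is 2068 mm.

A wall with a rectangular opening subtracted — a window. Sill at z = 735, opening 1333 mm tall, so the head is at 735 + 1333 = 2068 mm.


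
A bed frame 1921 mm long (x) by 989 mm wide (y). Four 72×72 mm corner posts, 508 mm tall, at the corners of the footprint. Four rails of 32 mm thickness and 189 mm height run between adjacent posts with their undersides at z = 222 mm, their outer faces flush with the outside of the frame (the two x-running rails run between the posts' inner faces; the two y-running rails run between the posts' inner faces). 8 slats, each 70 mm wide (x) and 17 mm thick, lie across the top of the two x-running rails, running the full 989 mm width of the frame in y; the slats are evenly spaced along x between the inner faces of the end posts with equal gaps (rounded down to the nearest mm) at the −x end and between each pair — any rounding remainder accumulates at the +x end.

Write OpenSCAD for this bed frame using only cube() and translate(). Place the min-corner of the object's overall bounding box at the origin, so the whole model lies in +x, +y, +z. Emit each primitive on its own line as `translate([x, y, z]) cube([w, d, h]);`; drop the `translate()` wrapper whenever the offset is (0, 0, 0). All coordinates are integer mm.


// slat z = rail_z + rail_h = 222 + 189 = 411
// slat gap = ⌊(1777 − 8·70) / 9⌋ = 135
cube([72, 72, 508]);
translate([0, 917, 0]) cube([72, 72, 508]);
translate([1849, 0, 0]) cube([72, 72, 508]);
translate([1849, 917, 0]) cube([72, 72, 508]);
translate([72, 0, 222]) cube([1777, 32, 189]);
translate([72, 957, 222]) cube([1777, 32, 189]);
translate([0, 72, 222]) cube([32, 845, 189]);
translate([1889, 72, 222]) cube([32, 845, 189]);
translate([207, 0, 411]) cube([70, 989, 17]);
translate([412, 0, 411]) cube([70, 989, 17]);
translate([617, 0, 411]) cube([70, 989, 17]);
translate([822, 0, 411]) cube([70, 989, 17]);
translate([1027, 0, 411]) cube([70, 989, 17]);
translate([1232, 0, 411]) cube([70, 989, 17]);
translate([1437, 0, 411]) cube([70, 989, 17]);
translate([1642, 0, 411]) cube([70, 989, 17]);


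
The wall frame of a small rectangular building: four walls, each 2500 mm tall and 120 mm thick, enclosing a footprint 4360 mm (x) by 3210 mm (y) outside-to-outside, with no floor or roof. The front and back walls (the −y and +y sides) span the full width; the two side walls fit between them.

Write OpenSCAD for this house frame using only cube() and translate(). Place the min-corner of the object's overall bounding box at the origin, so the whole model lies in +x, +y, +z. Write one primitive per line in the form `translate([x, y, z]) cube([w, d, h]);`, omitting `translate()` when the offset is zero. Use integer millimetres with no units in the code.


cube([4360, 120, 2500]);
translate([0, 3090, 0]) cube([4360, 120, 2500]);
translate([0, 120, 0]) cube([120, 2970, 2500]);
translate([4240, 120, 0]) cube([120, 2970, 2500]);


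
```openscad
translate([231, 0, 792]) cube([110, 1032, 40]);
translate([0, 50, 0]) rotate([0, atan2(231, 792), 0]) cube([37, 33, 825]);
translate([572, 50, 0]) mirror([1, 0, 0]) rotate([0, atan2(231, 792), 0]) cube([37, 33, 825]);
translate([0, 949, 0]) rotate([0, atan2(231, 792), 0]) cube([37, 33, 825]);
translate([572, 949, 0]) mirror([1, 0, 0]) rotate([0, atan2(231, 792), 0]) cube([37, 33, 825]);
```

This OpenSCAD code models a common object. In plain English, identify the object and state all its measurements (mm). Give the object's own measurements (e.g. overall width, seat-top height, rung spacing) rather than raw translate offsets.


A sawhorse. A 110×1032×40 mm beam (x, y, z) sits on two A-frame leg pairs. Each pair is two raked legs of 37×33 mm section (33 mm along y) splaying symmetrically in x. Each leg rises 792 mm vertically over 231 mm of horizontal reach and is 825 mm long along its own axis. Every leg's outer bottom edge rests on the floor and its outer top edge meets a bottom edge of the beam — the left legs (tilting toward +x) meet the beam's −x bottom edge, the right legs (their mirror images, tilting toward −x) meet its +x bottom edge — so the leg tops tuck under the beam, the beam's underside is 792 mm above the floor, and the feet are 572 mm apart outside-to-outside with the beam centred between them. The two leg pairs are set in 50 mm from either end of the beam.


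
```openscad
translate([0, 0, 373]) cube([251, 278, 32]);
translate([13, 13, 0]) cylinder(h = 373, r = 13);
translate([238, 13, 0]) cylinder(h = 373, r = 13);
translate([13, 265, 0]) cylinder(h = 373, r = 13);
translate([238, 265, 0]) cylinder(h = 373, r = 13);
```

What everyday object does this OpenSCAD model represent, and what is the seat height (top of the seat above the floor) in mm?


A stool. The seat height is 405 mm.

A 251×278×32 slab at z = 373 on four corner cylinders — a stool. The seat top is 373 + 32 = 405 mm.


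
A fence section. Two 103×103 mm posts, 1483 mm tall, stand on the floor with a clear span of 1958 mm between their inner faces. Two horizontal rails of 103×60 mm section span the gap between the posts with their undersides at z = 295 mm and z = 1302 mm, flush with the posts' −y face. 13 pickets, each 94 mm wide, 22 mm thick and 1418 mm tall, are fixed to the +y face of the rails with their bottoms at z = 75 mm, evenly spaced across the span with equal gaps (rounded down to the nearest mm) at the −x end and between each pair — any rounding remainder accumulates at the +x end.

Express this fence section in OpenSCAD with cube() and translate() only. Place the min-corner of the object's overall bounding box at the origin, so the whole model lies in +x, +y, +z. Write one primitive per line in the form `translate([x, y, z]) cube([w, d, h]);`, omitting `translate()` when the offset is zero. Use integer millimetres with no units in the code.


cube([103, 103, 1483]);
translate([2061, 0, 0]) cube([103, 103, 1483]);
translate([103, 0, 295]) cube([1958, 103, 60]);
translate([103, 0, 1302]) cube([1958, 103, 60]);
translate([155, 103, 75]) cube([94, 22, 1418]);
translate([301, 103, 75]) cube([94, 22, 1418]);
translate([447, 103, 75]) cube([94, 22, 1418]);
translate([593, 103, 75]) cube([94, 22, 1418]);
translate([739, 103, 75]) cube([94, 22, 1418]);
translate([885, 103, 75]) cube([94, 22, 1418]);
translate([1031, 103, 75]) cube([94, 22, 1418]);
translate([1177, 103, 75]) cube([94, 22, 1418]);
translate([1323, 103, 75]) cube([94, 22, 1418]);
translate([1469, 103, 75]) cube([94, 22, 1418]);
translate([1615, 103, 75]) cube([94, 22, 1418]);
translate([1761, 103, 75]) cube([94, 22, 1418]);
translate([1907, 103, 75]) cube([94, 22, 1418]);


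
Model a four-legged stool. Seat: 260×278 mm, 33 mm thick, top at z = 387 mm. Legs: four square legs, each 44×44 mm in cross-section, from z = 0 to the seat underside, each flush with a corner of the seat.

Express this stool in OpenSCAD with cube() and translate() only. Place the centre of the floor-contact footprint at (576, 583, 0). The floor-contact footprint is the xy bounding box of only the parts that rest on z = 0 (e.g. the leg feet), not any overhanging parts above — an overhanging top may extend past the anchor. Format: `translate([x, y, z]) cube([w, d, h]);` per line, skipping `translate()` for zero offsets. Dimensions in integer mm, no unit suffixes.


translate([446, 444, 354]) cube([260, 278, 33]);
translate([446, 444, 0]) cube([44, 44, 354]);
translate([662, 444, 0]) cube([44, 44, 354]);
translate([446, 678, 0]) cube([44, 44, 354]);
translate([662, 678, 0]) cube([44, 44, 354]);


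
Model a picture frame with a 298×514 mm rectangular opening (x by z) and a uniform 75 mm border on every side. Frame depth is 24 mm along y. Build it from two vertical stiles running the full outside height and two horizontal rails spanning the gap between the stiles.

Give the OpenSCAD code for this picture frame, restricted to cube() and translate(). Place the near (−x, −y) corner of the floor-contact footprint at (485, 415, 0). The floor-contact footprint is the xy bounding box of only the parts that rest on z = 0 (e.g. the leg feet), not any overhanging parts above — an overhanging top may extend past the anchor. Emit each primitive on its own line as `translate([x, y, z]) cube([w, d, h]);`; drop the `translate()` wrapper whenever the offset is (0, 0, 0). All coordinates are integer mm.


translate([485, 415, 0]) cube([75, 24, 664]);
translate([858, 415, 0]) cube([75, 24, 664]);
translate([560, 415, 0]) cube([298, 24, 75]);
translate([560, 415, 589]) cube([298, 24, 75]);


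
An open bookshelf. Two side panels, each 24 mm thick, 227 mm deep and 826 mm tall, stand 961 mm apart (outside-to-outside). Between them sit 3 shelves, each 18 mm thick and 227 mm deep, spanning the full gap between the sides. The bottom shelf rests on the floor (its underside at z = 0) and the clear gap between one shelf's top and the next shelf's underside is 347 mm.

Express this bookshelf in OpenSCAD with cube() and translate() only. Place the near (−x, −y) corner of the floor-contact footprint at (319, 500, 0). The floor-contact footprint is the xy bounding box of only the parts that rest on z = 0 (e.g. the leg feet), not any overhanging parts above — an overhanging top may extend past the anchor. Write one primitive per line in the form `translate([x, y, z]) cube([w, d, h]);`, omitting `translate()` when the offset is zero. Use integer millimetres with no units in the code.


translate([319, 500, 0]) cube([24, 227, 826]);
translate([1256, 500, 0]) cube([24, 227, 826]);
translate([343, 500, 0]) cube([913, 227, 18]);
translate([343, 500, 365]) cube([913, 227, 18]);
translate([343, 500, 730]) cube([913, 227, 18]);


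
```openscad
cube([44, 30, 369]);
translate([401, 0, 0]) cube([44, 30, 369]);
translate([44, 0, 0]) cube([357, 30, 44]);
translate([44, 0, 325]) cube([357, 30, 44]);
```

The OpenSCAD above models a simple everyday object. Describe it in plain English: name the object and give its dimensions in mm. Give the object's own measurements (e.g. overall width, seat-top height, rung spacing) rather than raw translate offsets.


A rectangular picture frame lying in the x–z plane (depth along y). The opening is 357 mm wide (x) by 281 mm tall (z), surrounded by a border 44 mm wide on all four sides. The frame is 30 mm deep and is made of two full-height vertical stiles with two horizontal rails fitted between them.


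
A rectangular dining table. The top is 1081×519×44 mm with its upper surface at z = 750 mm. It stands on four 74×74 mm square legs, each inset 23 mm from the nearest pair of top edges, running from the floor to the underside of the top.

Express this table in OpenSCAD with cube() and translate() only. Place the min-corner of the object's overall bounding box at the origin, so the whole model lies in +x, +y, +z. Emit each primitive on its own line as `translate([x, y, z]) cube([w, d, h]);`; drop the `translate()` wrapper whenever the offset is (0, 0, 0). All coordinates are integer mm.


// leg_h = 750 - 44 = 706
translate([0, 0, 706]) cube([1081, 519, 44]);
translate([23, 23, 0]) cube([74, 74, 706]);
translate([984, 23, 0]) cube([74, 74, 706]);
translate([23, 422, 0]) cube([74, 74, 706]);
translate([984, 422, 0]) cube([74, 74, 706]);


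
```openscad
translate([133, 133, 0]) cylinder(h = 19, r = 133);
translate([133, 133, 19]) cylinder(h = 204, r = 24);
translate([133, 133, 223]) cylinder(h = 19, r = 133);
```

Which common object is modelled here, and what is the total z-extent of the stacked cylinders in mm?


A spool. The overall height is 242 mm.

Three coaxial cylinders, large–small–large — a spool. Two 19 mm flanges and a 204 mm core give 19 + 204 + 19 = 242 mm.
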